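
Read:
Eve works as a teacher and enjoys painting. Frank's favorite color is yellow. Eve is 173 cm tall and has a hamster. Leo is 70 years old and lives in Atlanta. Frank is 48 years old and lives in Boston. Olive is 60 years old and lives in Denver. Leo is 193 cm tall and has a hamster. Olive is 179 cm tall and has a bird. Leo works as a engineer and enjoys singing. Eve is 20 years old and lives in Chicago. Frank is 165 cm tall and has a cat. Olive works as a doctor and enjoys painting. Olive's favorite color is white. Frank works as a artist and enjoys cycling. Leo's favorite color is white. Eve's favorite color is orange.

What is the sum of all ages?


60+20+70+48 = 198

198


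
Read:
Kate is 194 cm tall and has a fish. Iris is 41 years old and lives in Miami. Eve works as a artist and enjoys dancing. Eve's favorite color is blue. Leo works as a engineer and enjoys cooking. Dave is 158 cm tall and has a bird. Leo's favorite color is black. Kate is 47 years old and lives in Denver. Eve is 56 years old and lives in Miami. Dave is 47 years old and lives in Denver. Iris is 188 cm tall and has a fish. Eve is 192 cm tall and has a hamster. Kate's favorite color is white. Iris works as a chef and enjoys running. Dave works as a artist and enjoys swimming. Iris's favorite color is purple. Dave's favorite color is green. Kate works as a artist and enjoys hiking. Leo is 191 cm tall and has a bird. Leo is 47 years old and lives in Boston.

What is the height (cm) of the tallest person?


Tallest: Kate at 194 cm

194


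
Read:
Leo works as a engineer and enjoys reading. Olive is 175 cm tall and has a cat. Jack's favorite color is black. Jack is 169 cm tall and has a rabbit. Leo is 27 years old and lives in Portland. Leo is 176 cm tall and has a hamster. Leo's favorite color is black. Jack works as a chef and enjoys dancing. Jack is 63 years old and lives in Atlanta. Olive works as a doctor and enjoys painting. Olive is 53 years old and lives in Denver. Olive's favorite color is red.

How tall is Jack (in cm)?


Jack is 169 cm tall

169


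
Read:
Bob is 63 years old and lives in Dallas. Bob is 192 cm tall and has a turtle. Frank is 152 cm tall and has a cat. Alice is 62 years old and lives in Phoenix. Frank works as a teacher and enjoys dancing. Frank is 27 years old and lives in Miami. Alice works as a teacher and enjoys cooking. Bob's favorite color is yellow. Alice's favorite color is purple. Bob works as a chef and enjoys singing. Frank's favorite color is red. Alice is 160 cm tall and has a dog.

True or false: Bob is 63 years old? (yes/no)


Bob is actually 63. yes

yes


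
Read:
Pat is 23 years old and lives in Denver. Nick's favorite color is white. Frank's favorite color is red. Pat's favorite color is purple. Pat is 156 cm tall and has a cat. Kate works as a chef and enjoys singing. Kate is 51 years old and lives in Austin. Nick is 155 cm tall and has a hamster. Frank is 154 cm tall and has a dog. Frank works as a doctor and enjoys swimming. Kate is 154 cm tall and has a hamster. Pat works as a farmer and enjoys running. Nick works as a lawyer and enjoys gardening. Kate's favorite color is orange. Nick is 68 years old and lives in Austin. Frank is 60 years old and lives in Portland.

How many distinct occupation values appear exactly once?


Unique occupation values: 4

4


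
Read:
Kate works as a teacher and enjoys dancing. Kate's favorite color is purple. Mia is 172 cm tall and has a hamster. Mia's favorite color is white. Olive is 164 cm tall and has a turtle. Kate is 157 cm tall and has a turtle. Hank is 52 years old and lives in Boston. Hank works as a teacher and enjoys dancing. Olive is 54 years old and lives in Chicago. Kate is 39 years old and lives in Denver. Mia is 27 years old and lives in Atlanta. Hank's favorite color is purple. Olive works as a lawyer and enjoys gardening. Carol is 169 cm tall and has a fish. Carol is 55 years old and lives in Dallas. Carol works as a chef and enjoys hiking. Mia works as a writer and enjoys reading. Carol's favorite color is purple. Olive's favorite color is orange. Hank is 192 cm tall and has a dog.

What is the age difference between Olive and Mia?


|54 - 27| = 27

27


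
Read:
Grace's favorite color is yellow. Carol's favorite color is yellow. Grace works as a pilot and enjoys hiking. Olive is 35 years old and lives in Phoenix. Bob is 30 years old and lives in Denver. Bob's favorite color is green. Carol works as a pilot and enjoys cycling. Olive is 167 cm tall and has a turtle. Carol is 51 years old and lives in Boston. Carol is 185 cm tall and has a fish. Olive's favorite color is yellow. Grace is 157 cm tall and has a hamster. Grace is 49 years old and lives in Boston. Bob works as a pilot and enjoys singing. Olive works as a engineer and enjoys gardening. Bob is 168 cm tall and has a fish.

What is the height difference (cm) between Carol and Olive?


|185 - 167| = 18

18


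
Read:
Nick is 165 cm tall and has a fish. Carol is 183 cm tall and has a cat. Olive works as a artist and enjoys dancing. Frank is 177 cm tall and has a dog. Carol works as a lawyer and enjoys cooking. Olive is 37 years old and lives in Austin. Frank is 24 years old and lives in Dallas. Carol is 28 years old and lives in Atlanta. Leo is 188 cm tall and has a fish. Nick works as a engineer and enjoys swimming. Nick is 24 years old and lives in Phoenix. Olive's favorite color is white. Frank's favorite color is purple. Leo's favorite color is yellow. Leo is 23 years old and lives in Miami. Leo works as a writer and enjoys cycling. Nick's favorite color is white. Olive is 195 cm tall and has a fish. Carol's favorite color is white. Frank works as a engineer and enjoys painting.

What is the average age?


Sum=136, n=5, avg=27.2

27.2


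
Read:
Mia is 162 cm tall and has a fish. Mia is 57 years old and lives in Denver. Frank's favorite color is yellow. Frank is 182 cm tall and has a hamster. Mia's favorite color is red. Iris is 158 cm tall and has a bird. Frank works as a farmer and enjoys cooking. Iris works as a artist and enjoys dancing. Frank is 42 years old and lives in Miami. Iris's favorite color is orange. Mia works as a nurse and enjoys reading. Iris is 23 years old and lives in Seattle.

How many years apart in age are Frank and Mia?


42 vs 57, diff = 15

15


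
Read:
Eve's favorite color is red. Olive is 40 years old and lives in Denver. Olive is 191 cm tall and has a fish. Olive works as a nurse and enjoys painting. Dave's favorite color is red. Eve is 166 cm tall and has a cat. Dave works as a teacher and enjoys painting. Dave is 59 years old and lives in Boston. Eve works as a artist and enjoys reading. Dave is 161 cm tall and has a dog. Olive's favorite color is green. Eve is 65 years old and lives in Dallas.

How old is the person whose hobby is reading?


Person with hobby=reading is Eve, age 65

65


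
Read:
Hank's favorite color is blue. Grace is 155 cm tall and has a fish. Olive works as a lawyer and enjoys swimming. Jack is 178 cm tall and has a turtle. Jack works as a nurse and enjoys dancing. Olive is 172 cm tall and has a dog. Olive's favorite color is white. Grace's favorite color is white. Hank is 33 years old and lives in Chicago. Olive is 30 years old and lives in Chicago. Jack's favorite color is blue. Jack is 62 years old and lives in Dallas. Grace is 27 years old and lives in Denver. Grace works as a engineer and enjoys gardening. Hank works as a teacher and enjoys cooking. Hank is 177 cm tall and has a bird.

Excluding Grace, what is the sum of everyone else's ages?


Sum (excluding Grace): 125

125


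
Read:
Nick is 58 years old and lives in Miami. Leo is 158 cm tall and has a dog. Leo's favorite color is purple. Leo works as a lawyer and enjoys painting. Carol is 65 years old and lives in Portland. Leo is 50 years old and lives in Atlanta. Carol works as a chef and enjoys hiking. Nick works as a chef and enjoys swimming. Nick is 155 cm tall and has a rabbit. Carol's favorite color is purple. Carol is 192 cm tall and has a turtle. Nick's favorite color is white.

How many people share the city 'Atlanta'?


Count: 1

1


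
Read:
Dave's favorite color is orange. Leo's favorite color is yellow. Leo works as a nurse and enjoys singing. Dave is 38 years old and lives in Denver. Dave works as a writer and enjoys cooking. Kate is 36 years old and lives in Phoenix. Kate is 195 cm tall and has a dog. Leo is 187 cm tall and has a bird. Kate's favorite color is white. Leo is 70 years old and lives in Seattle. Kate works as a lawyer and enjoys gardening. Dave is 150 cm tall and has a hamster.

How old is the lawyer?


The lawyer is Kate, age 36

36


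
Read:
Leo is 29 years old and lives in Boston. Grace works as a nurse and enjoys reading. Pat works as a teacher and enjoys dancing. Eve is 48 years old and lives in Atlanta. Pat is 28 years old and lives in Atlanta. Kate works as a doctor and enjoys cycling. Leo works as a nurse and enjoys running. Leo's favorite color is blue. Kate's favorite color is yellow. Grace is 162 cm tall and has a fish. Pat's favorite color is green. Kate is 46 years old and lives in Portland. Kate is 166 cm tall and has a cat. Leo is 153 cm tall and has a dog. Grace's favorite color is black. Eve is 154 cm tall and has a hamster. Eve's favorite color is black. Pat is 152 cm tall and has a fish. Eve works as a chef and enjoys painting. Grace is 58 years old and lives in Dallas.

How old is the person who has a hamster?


Person with hamster is Eve, age 48

48


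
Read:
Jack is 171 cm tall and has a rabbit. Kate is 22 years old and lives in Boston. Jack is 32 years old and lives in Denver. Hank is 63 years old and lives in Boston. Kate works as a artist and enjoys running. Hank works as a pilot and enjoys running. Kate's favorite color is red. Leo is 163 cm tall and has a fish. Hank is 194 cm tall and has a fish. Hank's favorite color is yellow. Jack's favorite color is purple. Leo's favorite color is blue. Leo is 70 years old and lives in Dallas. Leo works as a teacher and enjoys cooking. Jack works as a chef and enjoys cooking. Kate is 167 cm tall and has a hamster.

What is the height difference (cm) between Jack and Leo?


|171 - 163| = 8

8


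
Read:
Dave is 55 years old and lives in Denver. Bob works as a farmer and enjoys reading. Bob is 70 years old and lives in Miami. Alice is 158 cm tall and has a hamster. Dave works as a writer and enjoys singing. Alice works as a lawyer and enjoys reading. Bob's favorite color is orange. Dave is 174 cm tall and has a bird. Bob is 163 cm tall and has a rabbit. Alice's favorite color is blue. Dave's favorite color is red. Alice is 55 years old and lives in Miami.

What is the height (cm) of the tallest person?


Tallest: Dave at 174 cm

174


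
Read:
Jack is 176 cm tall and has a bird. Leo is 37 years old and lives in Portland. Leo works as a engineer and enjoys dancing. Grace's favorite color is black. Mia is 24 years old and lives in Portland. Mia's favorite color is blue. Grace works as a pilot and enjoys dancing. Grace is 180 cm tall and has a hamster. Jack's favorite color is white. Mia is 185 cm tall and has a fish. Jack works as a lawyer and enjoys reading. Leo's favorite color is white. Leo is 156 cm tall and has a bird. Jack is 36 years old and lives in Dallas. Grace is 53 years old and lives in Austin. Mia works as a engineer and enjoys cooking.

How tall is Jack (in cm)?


Jack is 176 cm tall

176


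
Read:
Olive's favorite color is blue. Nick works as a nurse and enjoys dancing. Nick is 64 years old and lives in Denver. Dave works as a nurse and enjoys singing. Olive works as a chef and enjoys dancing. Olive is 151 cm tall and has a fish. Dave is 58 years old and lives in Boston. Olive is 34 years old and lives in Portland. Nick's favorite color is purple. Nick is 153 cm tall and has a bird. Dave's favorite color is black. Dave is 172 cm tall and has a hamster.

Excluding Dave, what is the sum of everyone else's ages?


Sum (excluding Dave): 98

98


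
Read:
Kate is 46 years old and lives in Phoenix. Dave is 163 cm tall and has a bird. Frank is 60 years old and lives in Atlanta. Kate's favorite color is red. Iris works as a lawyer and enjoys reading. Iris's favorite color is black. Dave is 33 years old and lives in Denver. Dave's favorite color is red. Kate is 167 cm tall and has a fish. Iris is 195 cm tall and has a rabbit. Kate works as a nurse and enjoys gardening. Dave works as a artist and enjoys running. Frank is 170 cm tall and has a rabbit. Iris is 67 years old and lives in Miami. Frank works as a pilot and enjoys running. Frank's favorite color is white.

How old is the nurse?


The nurse is Kate, age 46

46


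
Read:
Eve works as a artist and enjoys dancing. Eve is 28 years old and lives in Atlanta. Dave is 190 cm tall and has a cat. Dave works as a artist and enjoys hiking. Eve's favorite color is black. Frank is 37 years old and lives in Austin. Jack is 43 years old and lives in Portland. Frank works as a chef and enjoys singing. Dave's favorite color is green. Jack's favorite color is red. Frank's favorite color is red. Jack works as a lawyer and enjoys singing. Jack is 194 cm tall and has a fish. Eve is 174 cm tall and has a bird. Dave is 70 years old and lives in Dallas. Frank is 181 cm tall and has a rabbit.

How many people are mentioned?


People: Eve, Jack, Dave, Frank. Count = 4

4


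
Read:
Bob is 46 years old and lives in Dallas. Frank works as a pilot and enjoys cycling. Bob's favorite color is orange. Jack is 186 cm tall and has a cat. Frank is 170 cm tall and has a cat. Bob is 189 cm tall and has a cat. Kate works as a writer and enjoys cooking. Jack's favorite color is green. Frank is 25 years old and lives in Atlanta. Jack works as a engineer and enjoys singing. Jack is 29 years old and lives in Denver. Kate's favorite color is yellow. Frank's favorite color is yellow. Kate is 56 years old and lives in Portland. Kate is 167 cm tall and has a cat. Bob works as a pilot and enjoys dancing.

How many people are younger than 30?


Filter: 2

2


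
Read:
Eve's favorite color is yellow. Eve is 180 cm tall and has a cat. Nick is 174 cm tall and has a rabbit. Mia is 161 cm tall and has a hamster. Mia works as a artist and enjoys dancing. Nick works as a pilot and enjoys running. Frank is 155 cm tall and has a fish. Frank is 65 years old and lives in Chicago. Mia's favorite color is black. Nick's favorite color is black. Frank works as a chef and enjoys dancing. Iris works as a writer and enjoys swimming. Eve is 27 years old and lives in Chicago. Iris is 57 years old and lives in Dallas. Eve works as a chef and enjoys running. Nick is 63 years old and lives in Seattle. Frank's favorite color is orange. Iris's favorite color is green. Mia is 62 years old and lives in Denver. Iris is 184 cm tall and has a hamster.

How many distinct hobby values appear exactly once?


Unique hobby values: 1

1


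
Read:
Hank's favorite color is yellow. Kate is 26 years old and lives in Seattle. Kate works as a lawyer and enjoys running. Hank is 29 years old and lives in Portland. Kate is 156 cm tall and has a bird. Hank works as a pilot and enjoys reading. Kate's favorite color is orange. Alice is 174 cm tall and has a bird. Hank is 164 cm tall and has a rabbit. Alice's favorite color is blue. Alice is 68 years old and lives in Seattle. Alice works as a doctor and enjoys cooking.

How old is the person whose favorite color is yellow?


Person with favorite color=yellow is Hank, age 29

29


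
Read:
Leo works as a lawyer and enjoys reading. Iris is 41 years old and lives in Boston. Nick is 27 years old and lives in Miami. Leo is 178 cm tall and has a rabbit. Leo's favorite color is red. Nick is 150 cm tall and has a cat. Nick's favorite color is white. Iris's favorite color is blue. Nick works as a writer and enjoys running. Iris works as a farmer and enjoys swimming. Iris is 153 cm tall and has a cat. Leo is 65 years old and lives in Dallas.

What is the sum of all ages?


65+41+27 = 133

133


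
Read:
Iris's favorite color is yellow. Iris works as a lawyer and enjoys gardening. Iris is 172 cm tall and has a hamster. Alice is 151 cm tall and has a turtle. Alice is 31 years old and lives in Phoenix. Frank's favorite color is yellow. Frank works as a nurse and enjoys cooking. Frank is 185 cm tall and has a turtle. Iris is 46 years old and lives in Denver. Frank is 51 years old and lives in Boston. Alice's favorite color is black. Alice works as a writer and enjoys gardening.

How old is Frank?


Frank is 51 years old

51


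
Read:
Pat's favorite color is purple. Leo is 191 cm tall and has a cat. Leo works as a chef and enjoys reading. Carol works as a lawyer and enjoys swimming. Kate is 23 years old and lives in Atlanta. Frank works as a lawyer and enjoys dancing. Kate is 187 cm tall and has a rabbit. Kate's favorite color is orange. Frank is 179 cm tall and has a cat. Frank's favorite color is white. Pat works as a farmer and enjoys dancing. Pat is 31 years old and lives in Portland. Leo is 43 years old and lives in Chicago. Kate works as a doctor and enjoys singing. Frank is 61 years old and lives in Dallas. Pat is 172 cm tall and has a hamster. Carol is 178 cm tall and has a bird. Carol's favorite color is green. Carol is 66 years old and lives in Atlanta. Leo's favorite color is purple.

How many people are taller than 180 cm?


Taller than 180: 2

2


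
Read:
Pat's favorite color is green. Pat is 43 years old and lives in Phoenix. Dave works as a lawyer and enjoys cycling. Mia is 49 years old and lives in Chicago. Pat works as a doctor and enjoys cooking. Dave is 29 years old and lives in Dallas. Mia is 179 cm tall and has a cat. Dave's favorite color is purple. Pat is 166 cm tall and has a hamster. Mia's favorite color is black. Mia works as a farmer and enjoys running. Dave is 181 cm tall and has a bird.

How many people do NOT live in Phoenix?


Not in Phoenix: 2

2


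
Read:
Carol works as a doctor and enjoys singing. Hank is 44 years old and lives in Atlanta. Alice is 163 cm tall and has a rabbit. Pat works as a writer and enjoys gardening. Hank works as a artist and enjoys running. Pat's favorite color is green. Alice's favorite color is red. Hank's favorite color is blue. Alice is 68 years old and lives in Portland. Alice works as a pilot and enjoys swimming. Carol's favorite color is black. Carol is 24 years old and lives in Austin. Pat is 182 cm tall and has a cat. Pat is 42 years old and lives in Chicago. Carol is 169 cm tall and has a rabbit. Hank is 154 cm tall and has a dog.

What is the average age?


Sum=178, n=4, avg=44.5

44.5


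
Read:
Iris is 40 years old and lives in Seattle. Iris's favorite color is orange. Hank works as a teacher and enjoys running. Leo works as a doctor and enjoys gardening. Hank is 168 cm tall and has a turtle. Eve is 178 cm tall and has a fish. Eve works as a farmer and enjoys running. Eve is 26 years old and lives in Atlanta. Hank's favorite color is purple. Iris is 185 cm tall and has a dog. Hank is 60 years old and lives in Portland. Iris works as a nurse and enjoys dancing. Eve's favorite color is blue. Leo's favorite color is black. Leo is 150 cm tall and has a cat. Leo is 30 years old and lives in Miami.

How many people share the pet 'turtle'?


Count: 1

1


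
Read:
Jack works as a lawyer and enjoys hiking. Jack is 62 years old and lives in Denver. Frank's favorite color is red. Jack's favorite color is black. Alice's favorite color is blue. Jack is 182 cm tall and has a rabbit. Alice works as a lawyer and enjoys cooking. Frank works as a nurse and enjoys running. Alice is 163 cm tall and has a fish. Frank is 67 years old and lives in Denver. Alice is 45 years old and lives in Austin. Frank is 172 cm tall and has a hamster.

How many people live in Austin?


Count in Austin: 1

1


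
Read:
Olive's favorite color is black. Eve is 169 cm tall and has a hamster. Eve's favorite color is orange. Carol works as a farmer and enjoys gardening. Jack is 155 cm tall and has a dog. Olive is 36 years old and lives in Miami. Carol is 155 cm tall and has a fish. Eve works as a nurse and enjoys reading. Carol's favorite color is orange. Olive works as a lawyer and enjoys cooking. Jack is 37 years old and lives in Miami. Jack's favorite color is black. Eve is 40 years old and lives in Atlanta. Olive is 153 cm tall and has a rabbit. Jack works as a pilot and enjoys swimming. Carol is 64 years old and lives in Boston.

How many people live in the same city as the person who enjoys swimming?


Person with hobby swimming is Jack, city Miami. Count = 2

2


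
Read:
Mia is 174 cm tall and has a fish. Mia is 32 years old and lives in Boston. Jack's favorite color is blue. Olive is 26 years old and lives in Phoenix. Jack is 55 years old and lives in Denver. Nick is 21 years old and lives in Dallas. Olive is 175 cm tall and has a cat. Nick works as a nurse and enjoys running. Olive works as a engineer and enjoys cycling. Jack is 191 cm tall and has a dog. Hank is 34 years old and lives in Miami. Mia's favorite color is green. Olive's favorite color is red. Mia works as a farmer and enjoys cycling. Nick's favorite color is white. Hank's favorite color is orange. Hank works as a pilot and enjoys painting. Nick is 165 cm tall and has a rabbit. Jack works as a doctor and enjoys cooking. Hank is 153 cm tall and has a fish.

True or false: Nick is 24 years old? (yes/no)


Nick is actually 21. no

no


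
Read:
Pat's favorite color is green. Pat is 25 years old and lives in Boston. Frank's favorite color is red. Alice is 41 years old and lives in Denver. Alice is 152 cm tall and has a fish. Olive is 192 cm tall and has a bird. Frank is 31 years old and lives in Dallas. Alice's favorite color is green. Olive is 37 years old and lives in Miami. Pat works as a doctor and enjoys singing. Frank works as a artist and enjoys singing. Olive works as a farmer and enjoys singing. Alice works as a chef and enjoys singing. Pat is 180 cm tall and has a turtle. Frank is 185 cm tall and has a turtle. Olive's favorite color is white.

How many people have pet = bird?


Count: 1

1


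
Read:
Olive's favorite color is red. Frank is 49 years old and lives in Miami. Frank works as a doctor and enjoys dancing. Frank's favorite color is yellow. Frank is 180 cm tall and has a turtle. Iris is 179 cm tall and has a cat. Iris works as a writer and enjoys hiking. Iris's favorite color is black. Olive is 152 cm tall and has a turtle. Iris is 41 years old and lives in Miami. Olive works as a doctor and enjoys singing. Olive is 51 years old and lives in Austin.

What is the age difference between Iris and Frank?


|41 - 49| = 8

8


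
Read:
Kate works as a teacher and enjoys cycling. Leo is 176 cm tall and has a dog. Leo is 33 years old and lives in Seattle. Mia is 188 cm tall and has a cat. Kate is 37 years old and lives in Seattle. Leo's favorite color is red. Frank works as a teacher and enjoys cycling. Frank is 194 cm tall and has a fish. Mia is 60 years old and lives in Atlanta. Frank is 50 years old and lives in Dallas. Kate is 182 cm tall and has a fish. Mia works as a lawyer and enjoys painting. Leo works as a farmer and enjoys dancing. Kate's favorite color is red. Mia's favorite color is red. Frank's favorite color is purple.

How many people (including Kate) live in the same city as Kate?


Kate lives in Seattle. Count = 2

2


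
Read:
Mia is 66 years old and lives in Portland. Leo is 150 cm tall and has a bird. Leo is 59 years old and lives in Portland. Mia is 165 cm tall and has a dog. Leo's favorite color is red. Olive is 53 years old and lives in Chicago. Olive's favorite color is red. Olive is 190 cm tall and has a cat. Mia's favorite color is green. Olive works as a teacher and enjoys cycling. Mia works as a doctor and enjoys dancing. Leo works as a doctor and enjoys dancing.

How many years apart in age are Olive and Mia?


53 vs 66, diff = 13

13


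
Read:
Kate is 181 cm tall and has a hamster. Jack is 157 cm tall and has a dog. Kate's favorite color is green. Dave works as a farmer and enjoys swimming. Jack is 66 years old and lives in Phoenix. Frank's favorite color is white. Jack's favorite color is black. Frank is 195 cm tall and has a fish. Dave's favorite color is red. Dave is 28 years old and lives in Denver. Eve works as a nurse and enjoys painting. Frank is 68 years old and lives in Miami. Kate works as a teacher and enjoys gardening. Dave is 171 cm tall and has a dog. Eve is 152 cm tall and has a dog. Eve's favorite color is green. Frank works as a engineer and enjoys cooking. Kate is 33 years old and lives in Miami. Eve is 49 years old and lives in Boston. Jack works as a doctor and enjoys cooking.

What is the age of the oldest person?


Oldest: Frank at 68

68


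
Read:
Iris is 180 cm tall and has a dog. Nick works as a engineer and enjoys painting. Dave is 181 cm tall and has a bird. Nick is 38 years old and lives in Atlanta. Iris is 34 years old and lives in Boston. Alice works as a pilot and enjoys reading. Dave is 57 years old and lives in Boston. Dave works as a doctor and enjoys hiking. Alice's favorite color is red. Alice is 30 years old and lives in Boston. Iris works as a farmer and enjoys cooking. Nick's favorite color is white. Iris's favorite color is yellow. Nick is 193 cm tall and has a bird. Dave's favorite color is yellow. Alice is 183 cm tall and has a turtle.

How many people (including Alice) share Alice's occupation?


Alice is a pilot. Count = 1

1


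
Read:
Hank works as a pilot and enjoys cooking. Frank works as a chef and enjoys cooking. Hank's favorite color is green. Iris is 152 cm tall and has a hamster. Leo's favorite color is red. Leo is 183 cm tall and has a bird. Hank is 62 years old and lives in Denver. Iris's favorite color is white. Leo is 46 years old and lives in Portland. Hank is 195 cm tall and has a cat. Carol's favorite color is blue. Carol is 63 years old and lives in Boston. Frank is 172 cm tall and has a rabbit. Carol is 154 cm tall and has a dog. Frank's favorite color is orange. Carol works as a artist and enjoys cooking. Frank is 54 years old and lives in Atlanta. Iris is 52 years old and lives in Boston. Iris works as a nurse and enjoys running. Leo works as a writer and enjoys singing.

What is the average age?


Sum=277, n=5, avg=55.4

55.4


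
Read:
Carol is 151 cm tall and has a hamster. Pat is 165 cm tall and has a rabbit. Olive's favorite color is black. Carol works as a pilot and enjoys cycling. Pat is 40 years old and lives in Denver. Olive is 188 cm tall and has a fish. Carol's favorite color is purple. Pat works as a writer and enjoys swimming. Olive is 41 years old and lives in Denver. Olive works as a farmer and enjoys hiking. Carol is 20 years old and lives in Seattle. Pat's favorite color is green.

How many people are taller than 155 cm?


Taller than 155: 2

2


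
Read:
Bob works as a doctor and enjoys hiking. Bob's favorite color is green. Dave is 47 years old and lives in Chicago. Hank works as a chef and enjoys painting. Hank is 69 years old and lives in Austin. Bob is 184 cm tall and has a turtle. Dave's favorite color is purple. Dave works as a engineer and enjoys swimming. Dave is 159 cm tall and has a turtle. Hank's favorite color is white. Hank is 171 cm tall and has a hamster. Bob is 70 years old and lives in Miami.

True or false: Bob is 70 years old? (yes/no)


Bob is actually 70. yes

yes


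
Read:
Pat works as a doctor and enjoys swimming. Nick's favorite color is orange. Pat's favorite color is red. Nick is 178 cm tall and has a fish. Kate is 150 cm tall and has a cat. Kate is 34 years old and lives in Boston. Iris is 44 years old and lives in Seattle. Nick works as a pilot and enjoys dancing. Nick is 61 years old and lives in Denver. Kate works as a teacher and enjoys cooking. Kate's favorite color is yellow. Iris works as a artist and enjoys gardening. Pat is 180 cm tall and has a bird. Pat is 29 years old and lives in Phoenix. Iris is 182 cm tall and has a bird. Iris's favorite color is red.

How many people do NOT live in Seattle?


Not in Seattle: 3

3


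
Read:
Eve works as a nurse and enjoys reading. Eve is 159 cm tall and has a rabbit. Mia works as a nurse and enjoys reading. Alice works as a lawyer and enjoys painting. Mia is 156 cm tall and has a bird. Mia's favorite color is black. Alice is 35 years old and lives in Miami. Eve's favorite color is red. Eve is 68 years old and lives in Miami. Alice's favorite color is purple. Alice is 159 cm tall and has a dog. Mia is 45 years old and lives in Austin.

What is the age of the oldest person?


Oldest: Eve at 68

68


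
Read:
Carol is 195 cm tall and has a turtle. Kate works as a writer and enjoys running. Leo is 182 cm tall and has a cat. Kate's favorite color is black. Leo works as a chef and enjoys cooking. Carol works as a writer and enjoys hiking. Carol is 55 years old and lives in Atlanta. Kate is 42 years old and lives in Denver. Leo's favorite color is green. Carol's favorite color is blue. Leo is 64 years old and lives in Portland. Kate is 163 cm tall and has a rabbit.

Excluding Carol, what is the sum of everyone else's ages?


Sum (excluding Carol): 106

106


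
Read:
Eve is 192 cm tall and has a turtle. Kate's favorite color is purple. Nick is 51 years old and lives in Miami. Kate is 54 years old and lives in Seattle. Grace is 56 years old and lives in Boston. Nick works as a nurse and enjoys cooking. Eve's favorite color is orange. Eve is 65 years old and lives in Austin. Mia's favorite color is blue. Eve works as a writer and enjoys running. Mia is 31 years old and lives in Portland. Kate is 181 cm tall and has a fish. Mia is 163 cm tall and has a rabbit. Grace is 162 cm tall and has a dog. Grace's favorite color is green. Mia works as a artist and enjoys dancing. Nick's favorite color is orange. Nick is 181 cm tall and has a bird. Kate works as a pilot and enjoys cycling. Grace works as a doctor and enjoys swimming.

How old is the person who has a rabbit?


Person with rabbit is Mia, age 31

31


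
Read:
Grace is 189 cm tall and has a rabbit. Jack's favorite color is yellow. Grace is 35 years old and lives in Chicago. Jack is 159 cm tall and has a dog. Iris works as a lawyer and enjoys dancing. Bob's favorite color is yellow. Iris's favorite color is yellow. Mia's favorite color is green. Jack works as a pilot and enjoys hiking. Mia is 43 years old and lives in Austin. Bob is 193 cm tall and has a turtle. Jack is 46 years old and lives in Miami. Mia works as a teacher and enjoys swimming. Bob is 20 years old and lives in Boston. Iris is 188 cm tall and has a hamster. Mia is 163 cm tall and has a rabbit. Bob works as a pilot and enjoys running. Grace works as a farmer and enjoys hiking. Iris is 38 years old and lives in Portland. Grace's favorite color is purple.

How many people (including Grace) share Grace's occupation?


Grace is a farmer. Count = 1

1


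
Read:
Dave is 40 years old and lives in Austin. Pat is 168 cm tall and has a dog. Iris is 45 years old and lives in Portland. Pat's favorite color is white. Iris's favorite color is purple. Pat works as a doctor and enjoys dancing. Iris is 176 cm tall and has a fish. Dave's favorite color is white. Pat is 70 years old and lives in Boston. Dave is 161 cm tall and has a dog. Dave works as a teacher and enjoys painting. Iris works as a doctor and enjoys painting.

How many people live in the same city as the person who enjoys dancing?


Person with hobby dancing is Pat, city Boston. Count = 1

1


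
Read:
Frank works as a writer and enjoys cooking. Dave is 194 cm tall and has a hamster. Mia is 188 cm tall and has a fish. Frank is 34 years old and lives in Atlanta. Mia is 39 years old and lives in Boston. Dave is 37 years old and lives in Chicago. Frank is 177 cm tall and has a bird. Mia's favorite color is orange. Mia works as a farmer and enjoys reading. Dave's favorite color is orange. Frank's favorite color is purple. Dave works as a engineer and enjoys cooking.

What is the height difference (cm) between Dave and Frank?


|194 - 177| = 17

17


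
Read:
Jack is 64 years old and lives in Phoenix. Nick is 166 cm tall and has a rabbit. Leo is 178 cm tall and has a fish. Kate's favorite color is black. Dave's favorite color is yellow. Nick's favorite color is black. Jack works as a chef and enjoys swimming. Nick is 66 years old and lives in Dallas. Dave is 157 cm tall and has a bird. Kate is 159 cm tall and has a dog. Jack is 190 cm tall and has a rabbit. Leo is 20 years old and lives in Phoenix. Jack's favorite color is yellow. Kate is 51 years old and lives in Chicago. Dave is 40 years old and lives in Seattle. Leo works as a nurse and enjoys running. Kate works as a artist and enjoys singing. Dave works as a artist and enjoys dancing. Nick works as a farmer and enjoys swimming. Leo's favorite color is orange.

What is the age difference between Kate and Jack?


|51 - 64| = 13

13


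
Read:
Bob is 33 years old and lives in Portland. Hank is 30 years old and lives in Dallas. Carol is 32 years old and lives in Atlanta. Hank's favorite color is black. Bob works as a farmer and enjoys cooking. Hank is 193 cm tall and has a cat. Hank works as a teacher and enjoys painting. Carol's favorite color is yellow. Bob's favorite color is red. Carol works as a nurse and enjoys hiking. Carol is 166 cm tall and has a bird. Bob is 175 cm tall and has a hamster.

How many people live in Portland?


Count in Portland: 1

1


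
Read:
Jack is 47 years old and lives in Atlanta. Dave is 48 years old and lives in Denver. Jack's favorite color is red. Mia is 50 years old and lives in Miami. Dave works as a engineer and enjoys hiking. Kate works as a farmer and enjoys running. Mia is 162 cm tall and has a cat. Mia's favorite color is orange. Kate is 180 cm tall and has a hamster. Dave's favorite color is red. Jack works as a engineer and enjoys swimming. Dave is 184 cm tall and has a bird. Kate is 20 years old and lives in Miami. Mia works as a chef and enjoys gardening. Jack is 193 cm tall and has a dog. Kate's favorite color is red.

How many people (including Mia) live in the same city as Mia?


Mia lives in Miami. Count = 2

2


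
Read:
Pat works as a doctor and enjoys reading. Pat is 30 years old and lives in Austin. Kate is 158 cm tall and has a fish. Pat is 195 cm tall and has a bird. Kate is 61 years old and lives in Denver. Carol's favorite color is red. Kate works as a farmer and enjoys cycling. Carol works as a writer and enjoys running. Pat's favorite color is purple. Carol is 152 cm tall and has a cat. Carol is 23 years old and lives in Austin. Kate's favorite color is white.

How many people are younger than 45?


Filter: 2

2


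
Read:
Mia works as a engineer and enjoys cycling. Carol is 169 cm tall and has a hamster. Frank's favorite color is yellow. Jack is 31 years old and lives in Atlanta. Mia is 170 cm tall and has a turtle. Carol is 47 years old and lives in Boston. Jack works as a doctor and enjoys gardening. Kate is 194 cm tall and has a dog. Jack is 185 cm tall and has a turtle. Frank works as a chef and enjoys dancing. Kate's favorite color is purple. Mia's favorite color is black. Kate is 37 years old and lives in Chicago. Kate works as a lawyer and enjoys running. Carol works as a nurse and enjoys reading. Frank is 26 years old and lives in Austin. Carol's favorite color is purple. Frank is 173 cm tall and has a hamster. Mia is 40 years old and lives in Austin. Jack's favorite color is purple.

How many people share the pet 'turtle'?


Count: 2

2


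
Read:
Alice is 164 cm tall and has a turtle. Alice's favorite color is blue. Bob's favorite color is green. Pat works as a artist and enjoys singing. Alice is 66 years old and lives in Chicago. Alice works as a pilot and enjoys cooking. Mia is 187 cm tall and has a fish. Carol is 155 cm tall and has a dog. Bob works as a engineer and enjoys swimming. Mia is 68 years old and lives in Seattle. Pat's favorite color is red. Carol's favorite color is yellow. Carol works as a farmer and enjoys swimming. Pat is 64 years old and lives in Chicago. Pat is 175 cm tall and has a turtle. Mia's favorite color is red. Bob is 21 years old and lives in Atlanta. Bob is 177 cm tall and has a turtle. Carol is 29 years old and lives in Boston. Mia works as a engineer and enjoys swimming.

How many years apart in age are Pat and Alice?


64 vs 66, diff = 2

2


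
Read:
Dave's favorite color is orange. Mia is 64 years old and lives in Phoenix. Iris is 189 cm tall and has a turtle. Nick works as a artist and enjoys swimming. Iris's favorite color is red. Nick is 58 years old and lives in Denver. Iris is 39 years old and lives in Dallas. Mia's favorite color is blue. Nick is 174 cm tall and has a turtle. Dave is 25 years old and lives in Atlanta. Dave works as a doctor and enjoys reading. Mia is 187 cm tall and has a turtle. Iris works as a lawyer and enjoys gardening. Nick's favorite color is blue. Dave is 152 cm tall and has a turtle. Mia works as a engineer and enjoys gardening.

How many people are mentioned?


People: Iris, Nick, Mia, Dave. Count = 4

4


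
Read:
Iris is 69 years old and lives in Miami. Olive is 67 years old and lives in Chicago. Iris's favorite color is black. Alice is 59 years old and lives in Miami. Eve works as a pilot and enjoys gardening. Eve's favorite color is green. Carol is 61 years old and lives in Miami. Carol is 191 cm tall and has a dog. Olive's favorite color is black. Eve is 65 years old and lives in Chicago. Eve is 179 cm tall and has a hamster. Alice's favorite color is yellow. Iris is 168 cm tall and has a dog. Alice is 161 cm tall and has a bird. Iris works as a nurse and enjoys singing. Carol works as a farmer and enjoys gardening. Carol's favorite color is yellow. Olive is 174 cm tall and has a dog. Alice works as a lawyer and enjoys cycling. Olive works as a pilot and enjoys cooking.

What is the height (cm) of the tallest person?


Tallest: Carol at 191 cm

191


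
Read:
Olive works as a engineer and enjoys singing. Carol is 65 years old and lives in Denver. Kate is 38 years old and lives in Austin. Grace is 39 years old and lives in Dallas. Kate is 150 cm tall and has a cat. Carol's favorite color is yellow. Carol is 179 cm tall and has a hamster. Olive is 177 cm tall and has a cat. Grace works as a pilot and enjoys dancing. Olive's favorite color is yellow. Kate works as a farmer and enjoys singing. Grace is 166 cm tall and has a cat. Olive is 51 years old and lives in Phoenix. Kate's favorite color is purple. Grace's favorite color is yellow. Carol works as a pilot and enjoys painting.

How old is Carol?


Carol is 65 years old

65


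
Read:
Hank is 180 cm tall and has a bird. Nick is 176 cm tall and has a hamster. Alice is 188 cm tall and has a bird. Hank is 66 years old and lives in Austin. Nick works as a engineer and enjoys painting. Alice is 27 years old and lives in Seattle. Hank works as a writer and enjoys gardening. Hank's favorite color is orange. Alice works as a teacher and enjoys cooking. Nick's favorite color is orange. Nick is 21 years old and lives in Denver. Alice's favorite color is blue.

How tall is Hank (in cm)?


Hank is 180 cm tall

180


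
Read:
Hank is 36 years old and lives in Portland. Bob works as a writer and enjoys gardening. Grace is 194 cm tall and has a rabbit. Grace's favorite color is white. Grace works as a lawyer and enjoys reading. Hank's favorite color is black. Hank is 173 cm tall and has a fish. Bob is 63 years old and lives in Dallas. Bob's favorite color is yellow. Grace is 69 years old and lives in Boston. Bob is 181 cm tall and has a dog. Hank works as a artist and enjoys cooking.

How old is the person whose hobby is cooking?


Person with hobby=cooking is Hank, age 36

36


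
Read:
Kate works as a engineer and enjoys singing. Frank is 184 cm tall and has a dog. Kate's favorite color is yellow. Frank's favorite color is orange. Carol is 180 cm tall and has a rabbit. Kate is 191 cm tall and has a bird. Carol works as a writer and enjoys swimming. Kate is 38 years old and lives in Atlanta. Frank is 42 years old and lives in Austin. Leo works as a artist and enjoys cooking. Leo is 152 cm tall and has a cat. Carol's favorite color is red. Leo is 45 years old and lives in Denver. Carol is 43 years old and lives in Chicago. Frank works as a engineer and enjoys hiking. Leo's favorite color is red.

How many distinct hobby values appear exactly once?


Unique hobby values: 4

4
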